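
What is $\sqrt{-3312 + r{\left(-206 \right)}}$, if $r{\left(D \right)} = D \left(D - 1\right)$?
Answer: $3 \sqrt{4370} \approx 198.32$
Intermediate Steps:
$r{\left(D \right)} = D \left(-1 + D\right)$ ($r{\left(D \right)} = D \left(D - 1\right) = D \left(-1 + D\right)$)
$\sqrt{-3312 + r{\left(-206 \right)}} = \sqrt{-3312 - 206 \left(-1 - 206\right)} = \sqrt{-3312 - -42642} = \sqrt{-3312 + 42642} = \sqrt{39330} = 3 \sqrt{4370}$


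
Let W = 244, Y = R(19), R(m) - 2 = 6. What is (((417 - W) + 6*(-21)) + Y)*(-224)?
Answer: -12320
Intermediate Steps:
R(m) = 8 (R(m) = 2 + 6 = 8)
Y = 8
(((417 - W) + 6*(-21)) + Y)*(-224) = (((417 - 1*244) + 6*(-21)) + 8)*(-224) = (((417 - 244) - 126) + 8)*(-224) = ((173 - 126) + 8)*(-224) = (47 + 8)*(-224) = 55*(-224) = -12320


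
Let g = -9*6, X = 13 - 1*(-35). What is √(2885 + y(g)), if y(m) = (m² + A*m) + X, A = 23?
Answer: √4607 ≈ 67.875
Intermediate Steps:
X = 48 (X = 13 + 35 = 48)
g = -54
y(m) = 48 + m² + 23*m (y(m) = (m² + 23*m) + 48 = 48 + m² + 23*m)
√(2885 + y(g)) = √(2885 + (48 + (-54)² + 23*(-54))) = √(2885 + (48 + 2916 - 1242)) = √(2885 + 1722) = √4607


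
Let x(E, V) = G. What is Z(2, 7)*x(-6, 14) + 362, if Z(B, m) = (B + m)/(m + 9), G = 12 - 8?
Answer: 1457/4 ≈ 364.25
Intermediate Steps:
G = 4
x(E, V) = 4
Z(B, m) = (B + m)/(9 + m)
Z(2, 7)*x(-6, 14) + 362 = ((2 + 7)/(9 + 7))*4 + 362 = (9/16)*4 + 362 = 9/4 + 362 = 1457/4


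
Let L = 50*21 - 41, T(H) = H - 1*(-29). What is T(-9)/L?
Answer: 20/1009 ≈ 0.019822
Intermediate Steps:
T(H) = 29 + H (T(H) = H + 29 = 29 + H)
L = 1009 (L = 1050 - 41 = 1009)
T(-9)/L = (29 - 9)/1009 = 20*(1/1009) = 20/1009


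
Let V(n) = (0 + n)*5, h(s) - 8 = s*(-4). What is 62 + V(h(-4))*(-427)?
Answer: -51178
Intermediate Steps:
h(s) = 8 - 4*s (h(s) = 8 + s*(-4) = 8 - 4*s)
V(n) = 5*n (V(n) = n*5 = 5*n)
62 + V(h(-4))*(-427) = 62 + (5*(8 - 4*(-4)))*(-427) = 62 + (5*(8 + 16))*(-427) = 62 + (5*24)*(-427) = 62 + 120*(-427) = 62 - 51240 = -51178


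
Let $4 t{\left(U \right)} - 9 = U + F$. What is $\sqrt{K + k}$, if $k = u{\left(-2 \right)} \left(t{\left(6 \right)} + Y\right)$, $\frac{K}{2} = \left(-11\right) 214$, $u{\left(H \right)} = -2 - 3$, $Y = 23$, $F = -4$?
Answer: $\frac{i \sqrt{19347}}{2} \approx 69.547 i$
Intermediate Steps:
$t{\left(U \right)} = \frac{5}{4} + \frac{U}{4}$ ($t{\left(U \right)} = \frac{9}{4} + \frac{U - 4}{4} = \frac{9}{4} + \frac{-4 + U}{4} = \frac{9}{4} + \left(-1 + \frac{U}{4}\right) = \frac{5}{4} + \frac{U}{4}$)
$u{\left(H \right)} = -5$
$K = -4708$ ($K = 2 \left(\left(-11\right) 214\right) = 2 \left(-2354\right) = -4708$)
$k = - \frac{515}{4}$ ($k = - 5 \left(\left(\frac{5}{4} + \frac{1}{4} \cdot 6\right) + 23\right) = - 5 \left(\left(\frac{5}{4} + \frac{3}{2}\right) + 23\right) = - 5 \left(\frac{11}{4} + 23\right) = \left(-5\right) \frac{103}{4} = - \frac{515}{4} \approx -128.75$)
$\sqrt{K + k} = \sqrt{-4708 - \frac{515}{4}} = \sqrt{- \frac{19347}{4}} = \frac{i \sqrt{19347}}{2}$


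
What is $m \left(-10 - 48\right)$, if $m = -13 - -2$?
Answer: $638$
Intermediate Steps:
$m = -11$ ($m = -13 + 2 = -11$)
$m \left(-10 - 48\right) = - 11 \left(-10 - 48\right) = \left(-11\right) \left(-58\right) = 638$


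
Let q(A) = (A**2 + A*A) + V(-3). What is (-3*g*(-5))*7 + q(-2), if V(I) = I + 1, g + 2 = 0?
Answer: -204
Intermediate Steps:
g = -2 (g = -2 + 0 = -2)
V(I) = 1 + I
q(A) = -2 + 2*A**2 (q(A) = (A**2 + A*A) + (1 - 3) = (A**2 + A**2) - 2 = 2*A**2 - 2 = -2 + 2*A**2)
(-3*g*(-5))*7 + q(-2) = (-3*(-2)*(-5))*7 + (-2 + 2*(-2)**2) = (6*(-5))*7 + (-2 + 2*4) = -30*7 + (-2 + 8) = -210 + 6 = -204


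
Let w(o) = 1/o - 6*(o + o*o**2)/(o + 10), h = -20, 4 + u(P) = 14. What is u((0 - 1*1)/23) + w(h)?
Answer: -96041/20 ≈ -4802.0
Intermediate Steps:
u(P) = 10 (u(P) = -4 + 14 = 10)
w(o) = 1/o - 6*(o + o**3)/(10 + o)
u((0 - 1*1)/23) + w(h) = 10 + (10 - 20 - 6*(-20)**2 - 6*(-20)**4)/((-20)*(10 - 20)) = 10 - 1/20*(10 - 20 - 6*400 - 6*160000)/(-10) = 10 - 1/20*(-1/10)*(10 - 20 - 2400 - 960000) = 10 - 1/20*(-1/10)*(-962410) = 10 - 96241/20 = -96041/20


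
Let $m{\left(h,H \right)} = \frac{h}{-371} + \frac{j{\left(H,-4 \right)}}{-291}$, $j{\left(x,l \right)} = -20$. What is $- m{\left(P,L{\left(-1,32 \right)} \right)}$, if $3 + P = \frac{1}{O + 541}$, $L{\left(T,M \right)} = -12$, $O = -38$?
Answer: $- \frac{4171088}{54304383} \approx -0.076809$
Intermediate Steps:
$P = - \frac{1508}{503}$ ($P = -3 + \frac{1}{-38 + 541} = -3 + \frac{1}{503} = - \frac{1508}{503} \approx -2.998$)
$m{\left(h,H \right)} = \frac{20}{291} - \frac{h}{371}$ ($m{\left(h,H \right)} = \frac{h}{-371} - \frac{20}{-291} = h \left(- \frac{1}{371}\right) - - \frac{20}{291} = - \frac{h}{371} + \frac{20}{291} = \frac{20}{291} - \frac{h}{371}$)
$- m{\left(P,L{\left(-1,32 \right)} \right)} = - (\frac{20}{291} - - \frac{1508}{186613}) = - (\frac{20}{291} + \frac{1508}{186613}) = \left(-1\right) \frac{4171088}{54304383} = - \frac{4171088}{54304383}$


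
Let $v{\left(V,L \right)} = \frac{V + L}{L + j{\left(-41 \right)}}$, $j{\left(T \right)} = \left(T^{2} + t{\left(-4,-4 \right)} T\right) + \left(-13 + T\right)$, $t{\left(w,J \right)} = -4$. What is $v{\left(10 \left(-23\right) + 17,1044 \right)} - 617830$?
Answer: $- \frac{583849073}{945} \approx -6.1783 \cdot 10^{5}$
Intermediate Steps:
$j{\left(T \right)} = -13 + T^{2} - 3 T$ ($j{\left(T \right)} = \left(T^{2} - 4 T\right) + \left(-13 + T\right) = -13 + T^{2} - 3 T$)
$v{\left(V,L \right)} = \frac{L + V}{1791 + L}$ ($v{\left(V,L \right)} = \frac{V + L}{L - \left(-110 - 1681\right)} = \frac{L + V}{L + \left(-13 + 1681 + 123\right)} = \frac{L + V}{L + 1791} = \frac{L + V}{1791 + L}$)
$v{\left(10 \left(-23\right) + 17,1044 \right)} - 617830 = \frac{1044 + \left(10 \left(-23\right) + 17\right)}{1791 + 1044} - 617830 = \frac{1044 + \left(-230 + 17\right)}{2835} - 617830 = \frac{1044 - 213}{2835} - 617830 = \frac{1}{2835} \cdot 831 - 617830 = \frac{277}{945} - 617830 = - \frac{583849073}{945}$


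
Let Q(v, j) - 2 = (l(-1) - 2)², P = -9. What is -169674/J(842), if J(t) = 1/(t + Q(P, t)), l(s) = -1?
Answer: -144731922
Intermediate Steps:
Q(v, j) = 11 (Q(v, j) = 2 + (-1 - 2)² = 2 + (-3)² = 2 + 9 = 11)
J(t) = 1/(11 + t) (J(t) = 1/(t + 11) = 1/(11 + t))
-169674/J(842) = -169674/(1/(11 + 842)) = -169674/(1/853) = -169674/1/853 = -169674*853 = -144731922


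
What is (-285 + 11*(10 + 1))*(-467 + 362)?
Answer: 17220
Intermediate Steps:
(-285 + 11*(10 + 1))*(-467 + 362) = (-285 + 11*11)*(-105) = (-285 + 121)*(-105) = -164*(-105) = 17220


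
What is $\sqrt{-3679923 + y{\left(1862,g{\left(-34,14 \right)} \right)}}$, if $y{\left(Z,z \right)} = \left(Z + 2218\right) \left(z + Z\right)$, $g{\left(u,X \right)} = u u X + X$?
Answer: $\sqrt{70004877} \approx 8366.9$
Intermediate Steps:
$g{\left(u,X \right)} = X + X u^{2}$ ($g{\left(u,X \right)} = u^{2} X + X = X u^{2} + X = X + X u^{2}$)
$y{\left(Z,z \right)} = \left(2218 + Z\right) \left(Z + z\right)$
$\sqrt{-3679923 + y{\left(1862,g{\left(-34,14 \right)} \right)}} = \sqrt{-3679923 + \left(1862^{2} + 2218 \cdot 1862 + 2218 \cdot 14 \left(1 + \left(-34\right)^{2}\right) + 1862 \cdot 14 \left(1 + \left(-34\right)^{2}\right)\right)} = \sqrt{-3679923 + \left(3467044 + 4129916 + 2218 \cdot 14 \left(1 + 1156\right) + 1862 \cdot 14 \left(1 + 1156\right)\right)} = \sqrt{-3679923 + \left(3467044 + 4129916 + 2218 \cdot 14 \cdot 1157 + 1862 \cdot 14 \cdot 1157\right)} = \sqrt{-3679923 + \left(3467044 + 4129916 + 2218 \cdot 16198 + 1862 \cdot 16198\right)} = \sqrt{-3679923 + \left(3467044 + 4129916 + 35927164 + 30160676\right)} = \sqrt{-3679923 + 73684800} = \sqrt{70004877}$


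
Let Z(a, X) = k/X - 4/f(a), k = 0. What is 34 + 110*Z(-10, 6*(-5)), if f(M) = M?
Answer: 78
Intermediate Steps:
Z(a, X) = -4/a (Z(a, X) = 0/X - 4/a = 0 - 4/a = -4/a)
34 + 110*Z(-10, 6*(-5)) = 34 + 110*(-4/(-10)) = 34 + 110*(-4*(-1/10)) = 34 + 110*(2/5) = 34 + 44 = 78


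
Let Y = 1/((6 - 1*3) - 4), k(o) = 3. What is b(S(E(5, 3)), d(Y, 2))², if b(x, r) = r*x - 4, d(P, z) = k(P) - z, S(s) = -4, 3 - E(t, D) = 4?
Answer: 64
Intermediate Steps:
E(t, D) = -1 (E(t, D) = 3 - 1*4 = 3 - 4 = -1)
Y = -1 (Y = 1/((6 - 3) - 4) = 1/(3 - 4) = 1/(-1) = -1)
d(P, z) = 3 - z
b(x, r) = -4 + r*x
b(S(E(5, 3)), d(Y, 2))² = (-4 + (3 - 1*2)*(-4))² = (-4 + (3 - 2)*(-4))² = (-4 + 1*(-4))² = (-4 - 4)² = (-8)² = 64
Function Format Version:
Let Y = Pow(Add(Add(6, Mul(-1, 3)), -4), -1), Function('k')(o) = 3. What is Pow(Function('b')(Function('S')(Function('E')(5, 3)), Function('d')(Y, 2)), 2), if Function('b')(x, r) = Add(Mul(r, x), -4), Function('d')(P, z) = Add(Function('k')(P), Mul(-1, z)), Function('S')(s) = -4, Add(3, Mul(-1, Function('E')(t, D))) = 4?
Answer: 64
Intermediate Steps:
Function('E')(t, D) = -1 (Function('E')(t, D) = Add(3, Mul(-1, 4)) = Add(3, -4) = -1)
Y = -1 (Y = Pow(Add(Add(6, -3), -4), -1) = Pow(Add(3, -4), -1) = Pow(-1, -1) = -1)
Function('d')(P, z) = Add(3, Mul(-1, z))
Function('b')(x, r) = Add(-4, Mul(r, x))
Pow(Function('b')(Function('S')(Function('E')(5, 3)), Function('d')(Y, 2)), 2) = Pow(Add(-4, Mul(Add(3, Mul(-1, 2)), -4)), 2) = Pow(Add(-4, Mul(Add(3, -2), -4)), 2) = Pow(Add(-4, Mul(1, -4)), 2) = Pow(Add(-4, -4), 2) = Pow(-8, 2) = 64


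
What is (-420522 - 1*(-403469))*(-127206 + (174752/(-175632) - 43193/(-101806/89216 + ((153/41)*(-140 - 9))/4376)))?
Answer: 539558994252110808208/339675943341 ≈ 1.5885e+9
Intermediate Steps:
(-420522 - 1*(-403469))*(-127206 + (174752/(-175632) - 43193/(-101806/89216 + ((153/41)*(-140 - 9))/4376))) = (-420522 + 403469)*(-127206 + (174752*(-1/175632) - 43193/(-101806*1/89216 + ((153*(1/41))*(-149))*(1/4376)))) = -17053*(-127206 + (-10922/10977 - 43193/(-50903/44608 + ((153/41)*(-149))*(1/4376)))) = -17053*(-127206 + (-10922/10977 - 43193/(-50903/44608 - 22797/41*1/4376))) = -17053*(-127206 + (-10922/10977 - 43193/(-50903/44608 - 22797/179416))) = -17053*(-127206 + (-10922/10977 - 43193/(-30944333/24400576))) = -17053*(-127206 + (-10922/10977 - 43193*(-24400576/30944333))) = -17053*(-127206 + (-10922/10977 + 1053934079168/30944333)) = -17053*(-127206 + 11568696413022110/339675943341) = -17053*(-31640121635613136/339675943341) = 539558994252110808208/339675943341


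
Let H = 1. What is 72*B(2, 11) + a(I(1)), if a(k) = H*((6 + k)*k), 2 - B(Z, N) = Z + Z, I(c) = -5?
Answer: -149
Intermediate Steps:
B(Z, N) = 2 - 2*Z (B(Z, N) = 2 - (Z + Z) = 2 - 2*Z)
a(k) = k*(6 + k) (a(k) = 1*((6 + k)*k) = 1*(k*(6 + k)) = k*(6 + k))
72*B(2, 11) + a(I(1)) = 72*(2 - 2*2) - 5*(6 - 5) = 72*(2 - 4) - 5*1 = 72*(-2) - 5 = -144 - 5 = -149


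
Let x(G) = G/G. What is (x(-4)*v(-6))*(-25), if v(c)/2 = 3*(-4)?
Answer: 600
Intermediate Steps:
x(G) = 1
v(c) = -24 (v(c) = 2*(3*(-4)) = 2*(-12) = -24)
(x(-4)*v(-6))*(-25) = (1*(-24))*(-25) = -24*(-25) = 600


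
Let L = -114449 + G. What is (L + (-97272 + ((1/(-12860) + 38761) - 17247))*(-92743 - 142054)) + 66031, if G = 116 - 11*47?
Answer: 228749851902817/12860 ≈ 1.7788e+10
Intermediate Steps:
G = -401 (G = 116 - 517 = -401)
L = -114850 (L = -114449 - 401 = -114850)
(L + (-97272 + ((1/(-12860) + 38761) - 17247))*(-92743 - 142054)) + 66031 = (-114850 + (-97272 + ((1/(-12860) + 38761) - 17247))*(-92743 - 142054)) + 66031 = (-114850 + (-97272 + ((-1/12860 + 38761) - 17247))*(-234797)) + 66031 = (-114850 + (-97272 + (498466459/12860 - 17247))*(-234797)) + 66031 = (-114850 + (-97272 + 276670039/12860)*(-234797)) + 66031 = (-114850 - 974247881/12860*(-234797)) + 66031 = (-114850 + 228750479715157/12860) + 66031 = 228749002744157/12860 + 66031 = 228749851902817/12860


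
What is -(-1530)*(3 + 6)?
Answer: 13770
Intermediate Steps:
-(-1530)*(3 + 6) = -(-1530)*9 = -306*(-45) = 13770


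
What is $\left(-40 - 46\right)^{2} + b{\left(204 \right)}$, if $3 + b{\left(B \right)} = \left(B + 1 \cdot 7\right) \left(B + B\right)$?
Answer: $93481$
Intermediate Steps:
$b{\left(B \right)} = -3 + 2 B \left(7 + B\right)$ ($b{\left(B \right)} = -3 + \left(B + 1 \cdot 7\right) \left(B + B\right) = -3 + \left(B + 7\right) 2 B = -3 + \left(7 + B\right) 2 B = -3 + 2 B \left(7 + B\right)$)
$\left(-40 - 46\right)^{2} + b{\left(204 \right)} = \left(-40 - 46\right)^{2} + \left(-3 + 2 \cdot 204^{2} + 14 \cdot 204\right) = \left(-86\right)^{2} + \left(-3 + 2 \cdot 41616 + 2856\right) = 7396 + \left(-3 + 83232 + 2856\right) = 7396 + 86085 = 93481$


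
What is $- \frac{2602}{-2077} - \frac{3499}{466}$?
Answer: $- \frac{6054891}{967882} \approx -6.2558$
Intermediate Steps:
$- \frac{2602}{-2077} - \frac{3499}{466} = \left(-2602\right) \left(- \frac{1}{2077}\right) - \frac{3499}{466} = \frac{2602}{2077} - \frac{3499}{466} = - \frac{6054891}{967882}$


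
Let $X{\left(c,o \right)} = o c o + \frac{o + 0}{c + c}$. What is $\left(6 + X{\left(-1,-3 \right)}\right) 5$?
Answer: $- \frac{15}{2} \approx -7.5$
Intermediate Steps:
$X{\left(c,o \right)} = c o^{2} + \frac{o}{2 c}$ ($X{\left(c,o \right)} = c o o + \frac{o}{2 c} = c o^{2} + o \frac{1}{2 c} = c o^{2} + \frac{o}{2 c}$)
$\left(6 + X{\left(-1,-3 \right)}\right) 5 = \left(6 + \left(- \left(-3\right)^{2} + \frac{1}{2} \left(-3\right) \frac{1}{-1}\right)\right) 5 = \left(6 + \left(\left(-1\right) 9 + \frac{1}{2} \left(-3\right) \left(-1\right)\right)\right) 5 = \left(6 + \left(-9 + \frac{3}{2}\right)\right) 5 = \left(6 - \frac{15}{2}\right) 5 = \left(- \frac{3}{2}\right) 5 = - \frac{15}{2}$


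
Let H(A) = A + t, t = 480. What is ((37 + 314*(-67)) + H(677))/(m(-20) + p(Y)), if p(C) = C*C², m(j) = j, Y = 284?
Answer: -4961/5726571 ≈ -0.00086631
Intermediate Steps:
H(A) = 480 + A (H(A) = A + 480 = 480 + A)
p(C) = C³
((37 + 314*(-67)) + H(677))/(m(-20) + p(Y)) = ((37 + 314*(-67)) + (480 + 677))/(-20 + 284³) = ((37 - 21038) + 1157)/(-20 + 22906304) = (-21001 + 1157)/22906284 = -19844*1/22906284 = -4961/5726571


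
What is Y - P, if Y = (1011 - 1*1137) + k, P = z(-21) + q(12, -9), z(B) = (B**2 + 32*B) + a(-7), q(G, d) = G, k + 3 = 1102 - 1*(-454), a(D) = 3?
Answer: 1643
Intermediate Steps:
k = 1553 (k = -3 + (1102 - 1*(-454)) = -3 + (1102 + 454) = -3 + 1556 = 1553)
z(B) = 3 + B**2 + 32*B (z(B) = (B**2 + 32*B) + 3 = 3 + B**2 + 32*B)
P = -216 (P = (3 + (-21)**2 + 32*(-21)) + 12 = (3 + 441 - 672) + 12 = -228 + 12 = -216)
Y = 1427 (Y = (1011 - 1*1137) + 1553 = (1011 - 1137) + 1553 = -126 + 1553 = 1427)
Y - P = 1427 - 1*(-216) = 1427 + 216 = 1643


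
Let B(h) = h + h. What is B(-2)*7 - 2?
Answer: -30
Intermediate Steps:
B(h) = 2*h
B(-2)*7 - 2 = (2*(-2))*7 - 2 = -4*7 - 2 = -28 - 2 = -30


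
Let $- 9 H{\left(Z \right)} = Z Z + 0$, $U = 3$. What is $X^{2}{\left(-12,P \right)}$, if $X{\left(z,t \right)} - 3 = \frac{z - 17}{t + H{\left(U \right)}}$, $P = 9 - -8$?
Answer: $\frac{361}{256} \approx 1.4102$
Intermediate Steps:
$H{\left(Z \right)} = - \frac{Z^{2}}{9}$ ($H{\left(Z \right)} = - \frac{Z Z + 0}{9} = - \frac{Z^{2} + 0}{9} = - \frac{Z^{2}}{9}$)
$P = 17$ ($P = 9 + 8 = 17$)
$X{\left(z,t \right)} = 3 + \frac{-17 + z}{-1 + t}$ ($X{\left(z,t \right)} = 3 + \frac{z - 17}{t - \frac{3^{2}}{9}} = 3 + \frac{-17 + z}{t - 1} = 3 + \frac{-17 + z}{-1 + t}$)
$X^{2}{\left(-12,P \right)} = \left(\frac{-20 - 12 + 3 \cdot 17}{-1 + 17}\right)^{2} = \left(\frac{-20 - 12 + 51}{16}\right)^{2} = \left(\frac{1}{16} \cdot 19\right)^{2} = \left(\frac{19}{16}\right)^{2} = \frac{361}{256}$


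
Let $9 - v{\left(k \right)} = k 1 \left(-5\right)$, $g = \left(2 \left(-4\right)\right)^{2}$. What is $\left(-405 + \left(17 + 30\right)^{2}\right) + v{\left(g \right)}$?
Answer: $2133$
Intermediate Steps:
$g = 64$ ($g = \left(-8\right)^{2} = 64$)
$v{\left(k \right)} = 9 + 5 k$ ($v{\left(k \right)} = 9 - k 1 \left(-5\right) = 9 - k \left(-5\right) = 9 - - 5 k = 9 + 5 k$)
$\left(-405 + \left(17 + 30\right)^{2}\right) + v{\left(g \right)} = \left(-405 + \left(17 + 30\right)^{2}\right) + \left(9 + 5 \cdot 64\right) = \left(-405 + 47^{2}\right) + \left(9 + 320\right) = \left(-405 + 2209\right) + 329 = 1804 + 329 = 2133$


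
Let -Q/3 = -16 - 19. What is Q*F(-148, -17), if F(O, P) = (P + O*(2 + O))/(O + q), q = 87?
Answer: -2267055/61 ≈ -37165.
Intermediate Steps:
F(O, P) = (P + O*(2 + O))/(87 + O) (F(O, P) = (P + O*(2 + O))/(O + 87) = (P + O*(2 + O))/(87 + O))
Q = 105 (Q = -3*(-16 - 19) = -3*(-35) = 105)
Q*F(-148, -17) = 105*((-17 + (-148)² + 2*(-148))/(87 - 148)) = 105*((-17 + 21904 - 296)/(-61)) = 105*(-1/61*21591) = 105*(-21591/61) = -2267055/61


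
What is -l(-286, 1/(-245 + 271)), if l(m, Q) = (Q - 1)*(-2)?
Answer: -25/13 ≈ -1.9231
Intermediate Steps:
l(m, Q) = 2 - 2*Q (l(m, Q) = (-1 + Q)*(-2) = 2 - 2*Q)
-l(-286, 1/(-245 + 271)) = -(2 - 2/(-245 + 271)) = -(2 - 2/26) = -(2 - 2*1/26) = -(2 - 1/13) = -1*25/13 = -25/13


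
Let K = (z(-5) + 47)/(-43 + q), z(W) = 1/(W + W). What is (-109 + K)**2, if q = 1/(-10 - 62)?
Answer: 2906169153001/239785225 ≈ 12120.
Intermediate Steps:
z(W) = 1/(2*W)
q = -1/72 (q = 1/(-72) = -1/72 ≈ -0.013889)
K = -16884/15485 (K = ((1/2)/(-5) + 47)/(-43 - 1/72) = ((1/2)*(-1/5) + 47)/(-3097/72) = (-1/10 + 47)*(-72/3097) = (469/10)*(-72/3097) = -16884/15485 ≈ -1.0903)
(-109 + K)**2 = (-109 - 16884/15485)**2 = (-1704749/15485)**2 = 2906169153001/239785225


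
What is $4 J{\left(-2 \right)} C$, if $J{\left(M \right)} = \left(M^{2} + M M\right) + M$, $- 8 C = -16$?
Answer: $48$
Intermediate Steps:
$C = 2$ ($C = \left(- \frac{1}{8}\right) \left(-16\right) = 2$)
$J{\left(M \right)} = M + 2 M^{2}$ ($J{\left(M \right)} = \left(M^{2} + M^{2}\right) + M = 2 M^{2} + M = M + 2 M^{2}$)
$4 J{\left(-2 \right)} C = 4 \left(- 2 \left(1 + 2 \left(-2\right)\right)\right) 2 = 4 \left(- 2 \left(1 - 4\right)\right) 2 = 4 \left(\left(-2\right) \left(-3\right)\right) 2 = 4 \cdot 6 \cdot 2 = 24 \cdot 2 = 48$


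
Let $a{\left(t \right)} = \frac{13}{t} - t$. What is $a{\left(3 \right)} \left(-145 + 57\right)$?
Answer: $- \frac{352}{3} \approx -117.33$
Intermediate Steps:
$a{\left(t \right)} = - t + \frac{13}{t}$
$a{\left(3 \right)} \left(-145 + 57\right) = \left(\left(-1\right) 3 + \frac{13}{3}\right) \left(-145 + 57\right) = \left(-3 + 13 \cdot \frac{1}{3}\right) \left(-88\right) = \left(-3 + \frac{13}{3}\right) \left(-88\right) = \frac{4}{3} \left(-88\right) = - \frac{352}{3}$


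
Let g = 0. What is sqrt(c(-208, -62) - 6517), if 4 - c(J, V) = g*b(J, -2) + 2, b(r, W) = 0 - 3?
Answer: I*sqrt(6515) ≈ 80.716*I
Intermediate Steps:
b(r, W) = -3
c(J, V) = 2 (c(J, V) = 4 - (0*(-3) + 2) = 4 - (0 + 2) = 4 - 1*2 = 4 - 2 = 2)
sqrt(c(-208, -62) - 6517) = sqrt(2 - 6517) = sqrt(-6515) = I*sqrt(6515)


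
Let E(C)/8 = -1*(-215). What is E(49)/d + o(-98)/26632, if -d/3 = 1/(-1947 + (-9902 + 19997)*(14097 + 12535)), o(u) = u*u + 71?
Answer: -4105045116648565/26632 ≈ -1.5414e+11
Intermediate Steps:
E(C) = 1720 (E(C) = 8*(-1*(-215)) = 8*215 = 1720)
o(u) = 71 + u² (o(u) = u² + 71 = 71 + u²)
d = -1/89616031 (d = -3/(-1947 + (-9902 + 19997)*(14097 + 12535)) = -3/(-1947 + 10095*26632) = -3/(-1947 + 268850040) = -3/268848093 = -3*1/268848093 = -1/89616031 ≈ -1.1159e-8)
E(49)/d + o(-98)/26632 = 1720/(-1/89616031) + (71 + (-98)²)/26632 = 1720*(-89616031) + (71 + 9604)*(1/26632) = -154139573320 + 9675*(1/26632) = -154139573320 + 9675/26632 = -4105045116648565/26632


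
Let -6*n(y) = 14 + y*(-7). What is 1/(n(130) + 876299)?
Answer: 3/2629345 ≈ 1.1410e-6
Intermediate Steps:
n(y) = -7/3 + 7*y/6 (n(y) = -(14 + y*(-7))/6 = -(14 - 7*y)/6 = -7/3 + 7*y/6)
1/(n(130) + 876299) = 1/((-7/3 + (7/6)*130) + 876299) = 1/((-7/3 + 455/3) + 876299) = 1/(448/3 + 876299) = 1/(2629345/3) = 3/2629345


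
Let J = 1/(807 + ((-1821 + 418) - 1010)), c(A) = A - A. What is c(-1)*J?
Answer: 0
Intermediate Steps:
c(A) = 0
J = -1/1606 (J = 1/(807 + (-1403 - 1010)) = 1/(807 - 2413) = 1/(-1606) = -1/1606 ≈ -0.00062266)
c(-1)*J = 0*(-1/1606) = 0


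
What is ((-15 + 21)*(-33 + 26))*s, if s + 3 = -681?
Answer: 28728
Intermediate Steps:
s = -684 (s = -3 - 681 = -684)
((-15 + 21)*(-33 + 26))*s = ((-15 + 21)*(-33 + 26))*(-684) = (6*(-7))*(-684) = -42*(-684) = 28728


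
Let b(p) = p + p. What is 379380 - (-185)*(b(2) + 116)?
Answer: 401580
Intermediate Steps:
b(p) = 2*p
379380 - (-185)*(b(2) + 116) = 379380 - (-185)*(2*2 + 116) = 379380 - (-185)*(4 + 116) = 379380 - (-185)*120 = 379380 - 1*(-22200) = 379380 + 22200 = 401580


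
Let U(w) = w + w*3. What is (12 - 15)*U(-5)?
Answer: 60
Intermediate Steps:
U(w) = 4*w (U(w) = w + 3*w = 4*w)
(12 - 15)*U(-5) = (12 - 15)*(4*(-5)) = -3*(-20) = 60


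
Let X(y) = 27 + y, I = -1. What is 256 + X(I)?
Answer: 282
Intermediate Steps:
256 + X(I) = 256 + (27 - 1) = 256 + 26 = 282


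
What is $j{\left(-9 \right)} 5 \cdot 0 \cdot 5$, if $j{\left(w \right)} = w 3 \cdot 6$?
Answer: $0$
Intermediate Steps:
$j{\left(w \right)} = 18 w$ ($j{\left(w \right)} = 3 w 6 = 18 w$)
$j{\left(-9 \right)} 5 \cdot 0 \cdot 5 = 18 \left(-9\right) 5 \cdot 0 \cdot 5 = - 162 \cdot 0 \cdot 5 = \left(-162\right) 0 = 0$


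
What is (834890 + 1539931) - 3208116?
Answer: -833295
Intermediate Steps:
(834890 + 1539931) - 3208116 = 2374821 - 3208116 = -833295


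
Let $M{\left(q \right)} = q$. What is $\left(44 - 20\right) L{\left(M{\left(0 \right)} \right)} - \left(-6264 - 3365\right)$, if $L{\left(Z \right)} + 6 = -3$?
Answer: $9413$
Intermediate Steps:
$L{\left(Z \right)} = -9$ ($L{\left(Z \right)} = -6 - 3 = -9$)
$\left(44 - 20\right) L{\left(M{\left(0 \right)} \right)} - \left(-6264 - 3365\right) = \left(44 - 20\right) \left(-9\right) - \left(-6264 - 3365\right) = 24 \left(-9\right) - -9629 = -216 + 9629 = 9413$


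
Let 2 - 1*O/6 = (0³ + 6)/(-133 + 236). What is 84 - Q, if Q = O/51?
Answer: 146684/1751 ≈ 83.772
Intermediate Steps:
O = 1200/103 (O = 12 - 6*(0³ + 6)/(-133 + 236) = 12 - 6*(0 + 6)/103 = 12 - 36/103 = 1200/103 ≈ 11.650)
Q = 400/1751 (Q = (1200/103)/51 = (1200/103)*(1/51) = 400/1751 ≈ 0.22844)
84 - Q = 84 - 1*400/1751 = 84 - 400/1751 = 146684/1751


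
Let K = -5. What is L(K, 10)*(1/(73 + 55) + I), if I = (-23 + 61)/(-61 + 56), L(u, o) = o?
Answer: -4859/64 ≈ -75.922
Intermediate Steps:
I = -38/5 (I = 38/(-5) = 38*(-⅕) = -38/5 ≈ -7.6000)
L(K, 10)*(1/(73 + 55) + I) = 10*(1/(73 + 55) - 38/5) = 10*(1/128 - 38/5) = 10*(-4859/640) = -4859/64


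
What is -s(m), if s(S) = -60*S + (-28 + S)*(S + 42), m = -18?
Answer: 24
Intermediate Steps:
s(S) = -60*S + (-28 + S)*(42 + S)
-s(m) = -(-1176 + (-18)**2 - 46*(-18)) = -(-1176 + 324 + 828) = -1*(-24) = 24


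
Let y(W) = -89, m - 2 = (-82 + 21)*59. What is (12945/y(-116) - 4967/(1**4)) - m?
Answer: -134875/89 ≈ -1515.4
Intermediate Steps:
m = -3597 (m = 2 + (-82 + 21)*59 = 2 - 61*59 = 2 - 3599 = -3597)
(12945/y(-116) - 4967/(1**4)) - m = (12945/(-89) - 4967/(1**4)) - 1*(-3597) = (12945*(-1/89) - 4967/1) + 3597 = (-12945/89 - 4967*1) + 3597 = (-12945/89 - 4967) + 3597 = -455008/89 + 3597 = -134875/89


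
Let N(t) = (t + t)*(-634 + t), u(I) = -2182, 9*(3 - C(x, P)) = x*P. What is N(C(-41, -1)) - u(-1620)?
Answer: 336902/81 ≈ 4159.3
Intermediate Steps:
C(x, P) = 3 - P*x/9 (C(x, P) = 3 - x*P/9 = 3 - P*x/9)
N(t) = 2*t*(-634 + t) (N(t) = (2*t)*(-634 + t) = 2*t*(-634 + t))
N(C(-41, -1)) - u(-1620) = 2*(3 - ⅑*(-1)*(-41))*(-634 + (3 - ⅑*(-1)*(-41))) - 1*(-2182) = 2*(3 - 41/9)*(-634 + (3 - 41/9)) + 2182 = 2*(-14/9)*(-634 - 14/9) + 2182 = 2*(-14/9)*(-5720/9) + 2182 = 160160/81 + 2182 = 336902/81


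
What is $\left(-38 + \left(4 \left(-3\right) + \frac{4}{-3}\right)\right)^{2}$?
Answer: $\frac{23716}{9} \approx 2635.1$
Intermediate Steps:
$\left(-38 + \left(4 \left(-3\right) + \frac{4}{-3}\right)\right)^{2} = \left(-38 + \left(-12 + 4 \left(- \frac{1}{3}\right)\right)\right)^{2} = \left(-38 - \frac{40}{3}\right)^{2} = \left(- \frac{154}{3}\right)^{2} = \frac{23716}{9}$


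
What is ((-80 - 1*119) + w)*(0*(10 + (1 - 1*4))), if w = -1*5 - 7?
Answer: 0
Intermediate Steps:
w = -12 (w = -5 - 7 = -12)
((-80 - 1*119) + w)*(0*(10 + (1 - 1*4))) = ((-80 - 1*119) - 12)*(0*(10 + (1 - 1*4))) = ((-80 - 119) - 12)*(0*(10 + (1 - 4))) = (-199 - 12)*(0*(10 - 3)) = -0*7 = -211*0 = 0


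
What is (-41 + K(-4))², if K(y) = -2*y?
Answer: 1089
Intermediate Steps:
(-41 + K(-4))² = (-41 - 2*(-4))² = (-41 + 8)² = (-33)² = 1089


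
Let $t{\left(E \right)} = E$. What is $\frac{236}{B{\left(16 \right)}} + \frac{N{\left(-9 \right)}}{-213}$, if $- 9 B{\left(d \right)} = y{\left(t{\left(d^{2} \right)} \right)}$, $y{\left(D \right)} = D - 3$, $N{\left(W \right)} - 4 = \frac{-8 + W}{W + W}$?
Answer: $- \frac{8165933}{970002} \approx -8.4185$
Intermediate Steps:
$N{\left(W \right)} = 4 + \frac{-8 + W}{2 W}$ ($N{\left(W \right)} = 4 + \frac{-8 + W}{W + W} = 4 + \frac{-8 + W}{2 W}$)
$y{\left(D \right)} = -3 + D$ ($y{\left(D \right)} = D - 3 = -3 + D$)
$B{\left(d \right)} = \frac{1}{3} - \frac{d^{2}}{9}$ ($B{\left(d \right)} = - \frac{-3 + d^{2}}{9} = \frac{1}{3} - \frac{d^{2}}{9}$)
$\frac{236}{B{\left(16 \right)}} + \frac{N{\left(-9 \right)}}{-213} = \frac{236}{\frac{1}{3} - \frac{16^{2}}{9}} + \frac{\frac{9}{2} - \frac{4}{-9}}{-213} = \frac{236}{\frac{1}{3} - \frac{256}{9}} + \left(\frac{9}{2} - - \frac{4}{9}\right) \left(- \frac{1}{213}\right) = \frac{236}{\frac{1}{3} - \frac{256}{9}} + \left(\frac{9}{2} + \frac{4}{9}\right) \left(- \frac{1}{213}\right) = \frac{236}{- \frac{253}{9}} + \frac{89}{18} \left(- \frac{1}{213}\right) = 236 \left(- \frac{9}{253}\right) - \frac{89}{3834} = - \frac{2124}{253} - \frac{89}{3834} = - \frac{8165933}{970002}$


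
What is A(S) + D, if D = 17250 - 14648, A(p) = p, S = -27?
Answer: 2575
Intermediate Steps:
D = 2602
A(S) + D = -27 + 2602 = 2575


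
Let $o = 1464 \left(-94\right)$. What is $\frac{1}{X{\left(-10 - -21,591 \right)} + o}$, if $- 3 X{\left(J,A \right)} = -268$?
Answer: $- \frac{3}{412580} \approx -7.2713 \cdot 10^{-6}$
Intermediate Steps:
$X{\left(J,A \right)} = \frac{268}{3}$ ($X{\left(J,A \right)} = \left(- \frac{1}{3}\right) \left(-268\right) = \frac{268}{3}$)
$o = -137616$
$\frac{1}{X{\left(-10 - -21,591 \right)} + o} = \frac{1}{\frac{268}{3} - 137616} = \frac{1}{- \frac{412580}{3}} = - \frac{3}{412580}$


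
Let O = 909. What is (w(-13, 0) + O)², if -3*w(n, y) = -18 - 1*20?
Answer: 7645225/9 ≈ 8.4947e+5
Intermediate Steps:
w(n, y) = 38/3 (w(n, y) = -(-18 - 1*20)/3 = -(-18 - 20)/3 = -⅓*(-38) = 38/3)
(w(-13, 0) + O)² = (38/3 + 909)² = (2765/3)² = 7645225/9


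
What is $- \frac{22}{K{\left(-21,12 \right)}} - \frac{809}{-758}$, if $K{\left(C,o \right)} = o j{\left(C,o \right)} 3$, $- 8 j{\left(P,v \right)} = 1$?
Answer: $\frac{40633}{6822} \approx 5.9562$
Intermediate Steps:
$j{\left(P,v \right)} = - \frac{1}{8}$ ($j{\left(P,v \right)} = \left(- \frac{1}{8}\right) 1 = - \frac{1}{8}$)
$K{\left(C,o \right)} = - \frac{3 o}{8}$ ($K{\left(C,o \right)} = o \left(- \frac{1}{8}\right) 3 = - \frac{o}{8} \cdot 3 = - \frac{3 o}{8}$)
$- \frac{22}{K{\left(-21,12 \right)}} - \frac{809}{-758} = - \frac{22}{\left(- \frac{3}{8}\right) 12} - \frac{809}{-758} = - \frac{22}{- \frac{9}{2}} - - \frac{809}{758} = \left(-22\right) \left(- \frac{2}{9}\right) + \frac{809}{758} = \frac{44}{9} + \frac{809}{758} = \frac{40633}{6822}$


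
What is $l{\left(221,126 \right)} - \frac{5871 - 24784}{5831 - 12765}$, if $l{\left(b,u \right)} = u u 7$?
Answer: $\frac{770570375}{6934} \approx 1.1113 \cdot 10^{5}$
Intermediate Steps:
$l{\left(b,u \right)} = 7 u^{2}$ ($l{\left(b,u \right)} = u^{2} \cdot 7 = 7 u^{2}$)
$l{\left(221,126 \right)} - \frac{5871 - 24784}{5831 - 12765} = 7 \cdot 126^{2} - \frac{5871 - 24784}{5831 - 12765} = 7 \cdot 15876 - - \frac{18913}{-6934} = 111132 - \left(-18913\right) \left(- \frac{1}{6934}\right) = 111132 - \frac{18913}{6934} = \frac{770570375}{6934}$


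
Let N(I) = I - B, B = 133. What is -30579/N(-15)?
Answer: 30579/148 ≈ 206.61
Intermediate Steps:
N(I) = -133 + I (N(I) = I - 1*133 = I - 133 = -133 + I)
-30579/N(-15) = -30579/(-133 - 15) = -30579/(-148) = -30579*(-1/148) = 30579/148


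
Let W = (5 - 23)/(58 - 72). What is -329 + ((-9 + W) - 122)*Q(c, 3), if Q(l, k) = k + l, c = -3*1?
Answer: -329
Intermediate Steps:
c = -3
W = 9/7 (W = -18/(-14) = -18*(-1/14) = 9/7 ≈ 1.2857)
-329 + ((-9 + W) - 122)*Q(c, 3) = -329 + ((-9 + 9/7) - 122)*(3 - 3) = -329 + (-54/7 - 122)*0 = -329 - 908/7*0 = -329 + 0 = -329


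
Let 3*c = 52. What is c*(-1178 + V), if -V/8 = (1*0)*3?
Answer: -61256/3 ≈ -20419.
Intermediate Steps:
c = 52/3 (c = (1/3)*52 = 52/3 ≈ 17.333)
V = 0 (V = -8*1*0*3 = -0*3 = -8*0 = 0)
c*(-1178 + V) = 52*(-1178 + 0)/3 = (52/3)*(-1178) = -61256/3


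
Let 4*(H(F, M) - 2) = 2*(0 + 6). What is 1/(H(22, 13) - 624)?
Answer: -1/619 ≈ -0.0016155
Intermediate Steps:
H(F, M) = 5 (H(F, M) = 2 + (2*(0 + 6))/4 = 2 + (2*6)/4 = 2 + (¼)*12 = 2 + 3 = 5)
1/(H(22, 13) - 624) = 1/(5 - 624) = 1/(-619) = -1/619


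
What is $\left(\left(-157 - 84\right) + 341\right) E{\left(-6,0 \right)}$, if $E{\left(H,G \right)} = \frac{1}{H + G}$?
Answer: $- \frac{50}{3} \approx -16.667$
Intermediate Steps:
$E{\left(H,G \right)} = \frac{1}{G + H}$
$\left(\left(-157 - 84\right) + 341\right) E{\left(-6,0 \right)} = \frac{\left(-157 - 84\right) + 341}{0 - 6} = \frac{\left(-157 - 84\right) + 341}{-6} = \left(-241 + 341\right) \left(- \frac{1}{6}\right) = 100 \left(- \frac{1}{6}\right) = - \frac{50}{3}$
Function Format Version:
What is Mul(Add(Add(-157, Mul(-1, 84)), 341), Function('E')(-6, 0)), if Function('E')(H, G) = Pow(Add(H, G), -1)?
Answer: Rational(-50, 3) ≈ -16.667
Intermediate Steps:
Function('E')(H, G) = Pow(Add(G, H), -1)
Mul(Add(Add(-157, Mul(-1, 84)), 341), Function('E')(-6, 0)) = Mul(Add(Add(-157, Mul(-1, 84)), 341), Pow(Add(0, -6), -1)) = Mul(Add(Add(-157, -84), 341), Pow(-6, -1)) = Mul(Add(-241, 341), Rational(-1, 6)) = Mul(100, Rational(-1, 6)) = Rational(-50, 3)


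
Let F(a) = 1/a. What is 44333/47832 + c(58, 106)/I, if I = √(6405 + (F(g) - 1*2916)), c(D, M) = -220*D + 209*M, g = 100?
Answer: 44333/47832 + 13420*√348901/49843 ≈ 159.96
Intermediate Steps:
I = √348901/10 (I = √(6405 + (1/100 - 1*2916)) = √(6405 + (1/100 - 2916)) = √(6405 - 291599/100) = √(348901/100) = √348901/10 ≈ 59.068)
44333/47832 + c(58, 106)/I = 44333/47832 + (-220*58 + 209*106)/((√348901/10)) = 44333*(1/47832) + (-12760 + 22154)*(10*√348901/348901) = 44333/47832 + 9394*(10*√348901/348901) = 44333/47832 + 13420*√348901/49843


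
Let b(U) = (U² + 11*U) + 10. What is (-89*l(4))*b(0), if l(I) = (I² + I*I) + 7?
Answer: -34710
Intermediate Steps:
b(U) = 10 + U² + 11*U
l(I) = 7 + 2*I² (l(I) = (I² + I²) + 7 = 2*I² + 7 = 7 + 2*I²)
(-89*l(4))*b(0) = (-89*(7 + 2*4²))*(10 + 0² + 11*0) = (-89*(7 + 2*16))*(10 + 0 + 0) = -89*(7 + 32)*10 = -89*39*10 = -3471*10 = -34710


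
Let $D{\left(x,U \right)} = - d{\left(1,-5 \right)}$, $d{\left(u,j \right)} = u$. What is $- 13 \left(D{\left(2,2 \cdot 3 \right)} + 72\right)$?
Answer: $-923$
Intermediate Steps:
$D{\left(x,U \right)} = -1$ ($D{\left(x,U \right)} = \left(-1\right) 1 = -1$)
$- 13 \left(D{\left(2,2 \cdot 3 \right)} + 72\right) = - 13 \left(-1 + 72\right) = \left(-13\right) 71 = -923$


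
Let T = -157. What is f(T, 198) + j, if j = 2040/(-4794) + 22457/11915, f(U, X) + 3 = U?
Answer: -88783621/560005 ≈ -158.54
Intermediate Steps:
f(U, X) = -3 + U
j = 817179/560005 (j = 2040*(-1/4794) + 22457*(1/11915) = -20/47 + 22457/11915 = 817179/560005 ≈ 1.4592)
f(T, 198) + j = (-3 - 157) + 817179/560005 = -160 + 817179/560005 = -88783621/560005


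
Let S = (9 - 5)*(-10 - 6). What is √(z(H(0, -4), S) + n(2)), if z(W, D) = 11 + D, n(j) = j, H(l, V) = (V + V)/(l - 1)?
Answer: I*√51 ≈ 7.1414*I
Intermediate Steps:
H(l, V) = 2*V/(-1 + l) (H(l, V) = (2*V)/(-1 + l) = 2*V/(-1 + l))
S = -64 (S = 4*(-16) = -64)
√(z(H(0, -4), S) + n(2)) = √((11 - 64) + 2) = √(-53 + 2) = √(-51) = I*√51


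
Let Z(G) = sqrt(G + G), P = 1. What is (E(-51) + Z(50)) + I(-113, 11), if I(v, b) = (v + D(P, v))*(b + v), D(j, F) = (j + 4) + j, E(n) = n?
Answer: 10873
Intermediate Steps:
Z(G) = sqrt(2)*sqrt(G) (Z(G) = sqrt(2*G) = sqrt(2)*sqrt(G))
D(j, F) = 4 + 2*j (D(j, F) = (4 + j) + j = 4 + 2*j)
I(v, b) = (6 + v)*(b + v) (I(v, b) = (v + (4 + 2*1))*(b + v) = (v + (4 + 2))*(b + v) = (v + 6)*(b + v) = (6 + v)*(b + v))
(E(-51) + Z(50)) + I(-113, 11) = (-51 + sqrt(2)*sqrt(50)) + ((-113)**2 + 6*11 + 6*(-113) + 11*(-113)) = (-51 + sqrt(2)*(5*sqrt(2))) + (12769 + 66 - 678 - 1243) = (-51 + 10) + 10914 = -41 + 10914 = 10873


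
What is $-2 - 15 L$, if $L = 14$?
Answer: $-212$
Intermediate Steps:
$-2 - 15 L = -2 - 210 = -212$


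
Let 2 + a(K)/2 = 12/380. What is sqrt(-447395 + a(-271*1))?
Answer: I*sqrt(4037775405)/95 ≈ 668.88*I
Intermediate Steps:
a(K) = -374/95 (a(K) = -4 + 2*(12/380) = -4 + 2*(12*(1/380)) = -4 + 2*(3/95) = -4 + 6/95 = -374/95)
sqrt(-447395 + a(-271*1)) = sqrt(-447395 - 374/95) = sqrt(-42502899/95) = I*sqrt(4037775405)/95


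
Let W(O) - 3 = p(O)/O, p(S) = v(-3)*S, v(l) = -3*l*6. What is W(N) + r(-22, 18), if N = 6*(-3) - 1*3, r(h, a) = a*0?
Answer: 57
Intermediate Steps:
r(h, a) = 0
v(l) = -18*l
p(S) = 54*S (p(S) = (-18*(-3))*S = 54*S)
N = -21 (N = -18 - 3 = -21)
W(O) = 57 (W(O) = 3 + (54*O)/O = 3 + 54 = 57)
W(N) + r(-22, 18) = 57 + 0 = 57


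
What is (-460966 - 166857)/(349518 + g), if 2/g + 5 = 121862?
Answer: -76504627311/42591214928 ≈ -1.7963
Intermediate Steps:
g = 2/121857 (g = 2/(-5 + 121862) = 2/121857 ≈ 1.6413e-5)
(-460966 - 166857)/(349518 + g) = (-460966 - 166857)/(349518 + 2/121857) = -627823/42591214928/121857 = -627823*121857/42591214928 = -76504627311/42591214928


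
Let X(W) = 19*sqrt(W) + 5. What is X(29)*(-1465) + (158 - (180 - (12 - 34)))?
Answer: -7369 - 27835*sqrt(29) ≈ -1.5727e+5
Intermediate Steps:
X(W) = 5 + 19*sqrt(W)
X(29)*(-1465) + (158 - (180 - (12 - 34))) = (5 + 19*sqrt(29))*(-1465) + (158 - (180 - (12 - 34))) = (-7325 - 27835*sqrt(29)) + (158 - (180 - 1*(-22))) = (-7325 - 27835*sqrt(29)) + (158 - (180 + 22)) = (-7325 - 27835*sqrt(29)) + (158 - 1*202) = (-7325 - 27835*sqrt(29)) + (158 - 202) = (-7325 - 27835*sqrt(29)) - 44 = -7369 - 27835*sqrt(29)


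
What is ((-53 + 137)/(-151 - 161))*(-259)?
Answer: 1813/26 ≈ 69.731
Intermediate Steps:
((-53 + 137)/(-151 - 161))*(-259) = (84/(-312))*(-259) = (84*(-1/312))*(-259) = -7/26*(-259) = 1813/26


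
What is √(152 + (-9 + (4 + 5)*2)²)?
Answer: √233 ≈ 15.264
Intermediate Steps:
√(152 + (-9 + (4 + 5)*2)²) = √(152 + (-9 + 9*2)²) = √(152 + (-9 + 18)²) = √(152 + 9²) = √(152 + 81) = √233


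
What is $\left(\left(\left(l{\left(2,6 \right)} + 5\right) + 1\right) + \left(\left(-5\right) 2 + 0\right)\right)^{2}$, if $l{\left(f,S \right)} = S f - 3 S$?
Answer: $100$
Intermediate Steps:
$l{\left(f,S \right)} = - 3 S + S f$
$\left(\left(\left(l{\left(2,6 \right)} + 5\right) + 1\right) + \left(\left(-5\right) 2 + 0\right)\right)^{2} = \left(\left(\left(6 \left(-3 + 2\right) + 5\right) + 1\right) + \left(\left(-5\right) 2 + 0\right)\right)^{2} = \left(\left(\left(6 \left(-1\right) + 5\right) + 1\right) + \left(-10 + 0\right)\right)^{2} = \left(\left(\left(-6 + 5\right) + 1\right) - 10\right)^{2} = \left(\left(-1 + 1\right) - 10\right)^{2} = \left(0 - 10\right)^{2} = \left(-10\right)^{2} = 100$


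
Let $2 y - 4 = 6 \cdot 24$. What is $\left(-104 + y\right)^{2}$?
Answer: $900$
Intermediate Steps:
$y = 74$ ($y = 2 + \frac{6 \cdot 24}{2} = 2 + \frac{1}{2} \cdot 144 = 2 + 72 = 74$)
$\left(-104 + y\right)^{2} = \left(-104 + 74\right)^{2} = \left(-30\right)^{2} = 900$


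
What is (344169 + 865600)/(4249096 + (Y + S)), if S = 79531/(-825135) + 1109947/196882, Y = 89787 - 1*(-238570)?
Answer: 196532090247784830/743627498417054213 ≈ 0.26429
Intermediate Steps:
Y = 328357 (Y = 89787 + 238570 = 328357)
S = 900197895503/162454229070 (S = 79531*(-1/825135) + 1109947*(1/196882) = -79531/825135 + 1109947/196882 = 900197895503/162454229070 ≈ 5.5412)
(344169 + 865600)/(4249096 + (Y + S)) = (344169 + 865600)/(4249096 + (328357 + 900197895503/162454229070)) = 1209769/(4249096 + 53343883492633493/162454229070) = 1209769/(743627498417054213/162454229070) = 1209769*(162454229070/743627498417054213) = 196532090247784830/743627498417054213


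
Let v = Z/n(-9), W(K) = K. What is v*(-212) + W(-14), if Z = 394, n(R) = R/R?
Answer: -83542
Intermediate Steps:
n(R) = 1
v = 394 (v = 394/1 = 394*1 = 394)
v*(-212) + W(-14) = 394*(-212) - 14 = -83528 - 14 = -83542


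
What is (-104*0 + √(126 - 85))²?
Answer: 41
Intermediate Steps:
(-104*0 + √(126 - 85))² = (0 + √41)² = (√41)² = 41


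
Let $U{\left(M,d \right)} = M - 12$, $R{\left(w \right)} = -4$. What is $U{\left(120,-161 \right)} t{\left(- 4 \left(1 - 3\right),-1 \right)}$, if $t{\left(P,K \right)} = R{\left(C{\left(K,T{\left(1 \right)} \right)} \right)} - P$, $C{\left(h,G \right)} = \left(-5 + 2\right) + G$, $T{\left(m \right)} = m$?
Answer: $-1296$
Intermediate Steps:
$C{\left(h,G \right)} = -3 + G$
$U{\left(M,d \right)} = -12 + M$ ($U{\left(M,d \right)} = M - 12 = -12 + M$)
$t{\left(P,K \right)} = -4 - P$
$U{\left(120,-161 \right)} t{\left(- 4 \left(1 - 3\right),-1 \right)} = \left(-12 + 120\right) \left(-4 - - 4 \left(1 - 3\right)\right) = 108 \left(-4 - \left(-4\right) \left(-2\right)\right) = 108 \left(-4 - 8\right) = 108 \left(-12\right) = -1296$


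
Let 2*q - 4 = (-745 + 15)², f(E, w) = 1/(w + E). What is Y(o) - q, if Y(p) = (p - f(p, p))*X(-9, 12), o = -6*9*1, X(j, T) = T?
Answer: -2403899/9 ≈ -2.6710e+5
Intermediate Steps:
f(E, w) = 1/(E + w)
o = -54 (o = -54*1 = -54)
Y(p) = -6/p + 12*p (Y(p) = (p - 1/(p + p))*12 = (p - 1/(2*p))*12 = -6/p + 12*p)
q = 266452 (q = 2 + (-745 + 15)²/2 = 2 + (½)*(-730)² = 2 + (½)*532900 = 2 + 266450 = 266452)
Y(o) - q = (-6/(-54) + 12*(-54)) - 1*266452 = (-6*(-1/54) - 648) - 266452 = (⅑ - 648) - 266452 = -5831/9 - 266452 = -2403899/9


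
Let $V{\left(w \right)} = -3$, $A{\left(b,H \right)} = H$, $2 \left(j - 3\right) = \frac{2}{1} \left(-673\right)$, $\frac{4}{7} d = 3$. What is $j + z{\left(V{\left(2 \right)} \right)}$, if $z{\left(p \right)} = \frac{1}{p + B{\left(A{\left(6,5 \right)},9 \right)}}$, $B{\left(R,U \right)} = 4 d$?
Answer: $- \frac{12059}{18} \approx -669.94$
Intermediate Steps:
$d = \frac{21}{4}$ ($d = \frac{7}{4} \cdot 3 = \frac{21}{4} \approx 5.25$)
$j = -670$ ($j = 3 + \frac{\frac{2}{1} \left(-673\right)}{2} = 3 + \frac{2 \cdot 1 \left(-673\right)}{2} = 3 + \frac{2 \left(-673\right)}{2} = 3 + \frac{1}{2} \left(-1346\right) = 3 - 673 = -670$)
$B{\left(R,U \right)} = 21$ ($B{\left(R,U \right)} = 4 \cdot \frac{21}{4} = 21$)
$z{\left(p \right)} = \frac{1}{21 + p}$ ($z{\left(p \right)} = \frac{1}{p + 21} = \frac{1}{21 + p}$)
$j + z{\left(V{\left(2 \right)} \right)} = -670 + \frac{1}{21 - 3} = -670 + \frac{1}{18} = - \frac{12059}{18}$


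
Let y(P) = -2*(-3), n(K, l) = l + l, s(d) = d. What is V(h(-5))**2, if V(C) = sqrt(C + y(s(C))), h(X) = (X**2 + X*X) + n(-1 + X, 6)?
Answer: 68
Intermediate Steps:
n(K, l) = 2*l
y(P) = 6
h(X) = 12 + 2*X**2 (h(X) = (X**2 + X*X) + 2*6 = (X**2 + X**2) + 12 = 2*X**2 + 12 = 12 + 2*X**2)
V(C) = sqrt(6 + C) (V(C) = sqrt(C + 6) = sqrt(6 + C))
V(h(-5))**2 = (sqrt(6 + (12 + 2*(-5)**2)))**2 = (sqrt(6 + (12 + 2*25)))**2 = (sqrt(6 + (12 + 50)))**2 = (sqrt(6 + 62))**2 = (sqrt(68))**2 = (2*sqrt(17))**2 = 68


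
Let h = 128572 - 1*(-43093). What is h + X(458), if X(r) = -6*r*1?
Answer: 168917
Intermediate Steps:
X(r) = -6*r
h = 171665 (h = 128572 + 43093 = 171665)
h + X(458) = 171665 - 6*458 = 171665 - 2748 = 168917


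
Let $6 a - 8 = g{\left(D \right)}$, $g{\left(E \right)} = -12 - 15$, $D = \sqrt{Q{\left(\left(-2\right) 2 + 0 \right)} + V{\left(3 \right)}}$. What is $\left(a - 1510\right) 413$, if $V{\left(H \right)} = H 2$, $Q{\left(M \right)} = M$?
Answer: $- \frac{3749627}{6} \approx -6.2494 \cdot 10^{5}$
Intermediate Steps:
$V{\left(H \right)} = 2 H$
$D = \sqrt{2}$ ($D = \sqrt{\left(\left(-2\right) 2 + 0\right) + 2 \cdot 3} = \sqrt{\left(-4 + 0\right) + 6} = \sqrt{-4 + 6} = \sqrt{2} \approx 1.4142$)
$g{\left(E \right)} = -27$
$a = - \frac{19}{6}$ ($a = \frac{4}{3} + \frac{1}{6} \left(-27\right) = \frac{4}{3} - \frac{9}{2} = - \frac{19}{6} \approx -3.1667$)
$\left(a - 1510\right) 413 = \left(- \frac{19}{6} - 1510\right) 413 = \left(- \frac{9079}{6}\right) 413 = - \frac{3749627}{6}$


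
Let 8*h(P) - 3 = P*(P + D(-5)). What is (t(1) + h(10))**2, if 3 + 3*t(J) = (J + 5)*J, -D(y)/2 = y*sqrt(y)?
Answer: -37679/64 + 2775*I*sqrt(5)/8 ≈ -588.73 + 775.64*I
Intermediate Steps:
D(y) = -2*y**(3/2) (D(y) = -2*y*sqrt(y) = -2*y**(3/2))
h(P) = 3/8 + P*(P + 10*I*sqrt(5))/8 (h(P) = 3/8 + (P*(P - (-10)*I*sqrt(5)))/8 = 3/8 + (P*(P + 10*I*sqrt(5)))/8 = 3/8 + P*(P + 10*I*sqrt(5))/8)
t(J) = -1 + J*(5 + J)/3 (t(J) = -1 + ((J + 5)*J)/3 = -1 + ((5 + J)*J)/3 = -1 + (J*(5 + J))/3 = -1 + J*(5 + J)/3)
(t(1) + h(10))**2 = ((-1 + (1/3)*1**2 + (5/3)*1) + (3/8 + (1/8)*10**2 + (5/4)*I*10*sqrt(5)))**2 = ((-1 + (1/3)*1 + 5/3) + (3/8 + (1/8)*100 + 25*I*sqrt(5)/2))**2 = ((-1 + 1/3 + 5/3) + (3/8 + 25/2 + 25*I*sqrt(5)/2))**2 = (1 + (103/8 + 25*I*sqrt(5)/2))**2 = (111/8 + 25*I*sqrt(5)/2)**2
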